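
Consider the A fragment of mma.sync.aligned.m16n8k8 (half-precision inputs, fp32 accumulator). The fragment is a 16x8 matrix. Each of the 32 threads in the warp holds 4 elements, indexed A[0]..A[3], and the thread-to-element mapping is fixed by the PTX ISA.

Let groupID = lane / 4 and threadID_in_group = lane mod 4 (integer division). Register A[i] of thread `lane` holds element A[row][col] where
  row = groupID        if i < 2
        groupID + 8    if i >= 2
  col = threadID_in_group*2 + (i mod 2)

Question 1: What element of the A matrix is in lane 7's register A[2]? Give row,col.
9,6

lane 7: grp=1 (7/4), tig=3 (7%4)
i=2: r=1+8=9, c=3*2+0=6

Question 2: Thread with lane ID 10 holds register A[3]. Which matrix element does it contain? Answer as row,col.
10,5

10: grp=2,tig=2
[3] (2+8,2*2+1) = (10,5)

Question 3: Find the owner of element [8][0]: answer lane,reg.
0,2

r: 8->gid=0,r8=1  c: 0->tid=0,i&1=0
L=0*4+0=0  i=1*2+0=2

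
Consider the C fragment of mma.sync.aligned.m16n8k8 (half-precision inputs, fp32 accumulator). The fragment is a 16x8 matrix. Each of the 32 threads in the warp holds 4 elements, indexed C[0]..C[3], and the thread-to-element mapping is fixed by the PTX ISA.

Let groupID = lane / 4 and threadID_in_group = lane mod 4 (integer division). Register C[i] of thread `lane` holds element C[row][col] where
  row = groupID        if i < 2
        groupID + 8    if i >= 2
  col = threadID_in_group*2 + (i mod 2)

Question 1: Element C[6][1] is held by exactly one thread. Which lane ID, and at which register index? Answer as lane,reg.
24,1

r: 6->gid=6,r8=0  c: 1->tid=0,i&1=1
L=6*4+0=24  i=0*2+1=1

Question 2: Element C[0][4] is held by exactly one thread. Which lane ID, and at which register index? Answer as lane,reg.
2,0

r:0=>grp=0,rB=0  c:4=>tig=2,lo=0
L=0*4+2=2  i=0*2+0=0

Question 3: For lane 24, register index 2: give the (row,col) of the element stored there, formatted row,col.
14,0

lane 24=>24/4=6, 24 mod 4=0
i=2  r:6+8=>14  c:2·0+0=>0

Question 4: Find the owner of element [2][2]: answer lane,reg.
r=2->g=2,rb=0  c=2->t=1,b0=0
L=2*4+1=9  i=0*2+0=0

9,0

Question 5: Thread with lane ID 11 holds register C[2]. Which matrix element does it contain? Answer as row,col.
10,6

lane 11: g=2 (11/4), t=3 (11%4)
i=2: r=2+8=10, c=3*2+0=6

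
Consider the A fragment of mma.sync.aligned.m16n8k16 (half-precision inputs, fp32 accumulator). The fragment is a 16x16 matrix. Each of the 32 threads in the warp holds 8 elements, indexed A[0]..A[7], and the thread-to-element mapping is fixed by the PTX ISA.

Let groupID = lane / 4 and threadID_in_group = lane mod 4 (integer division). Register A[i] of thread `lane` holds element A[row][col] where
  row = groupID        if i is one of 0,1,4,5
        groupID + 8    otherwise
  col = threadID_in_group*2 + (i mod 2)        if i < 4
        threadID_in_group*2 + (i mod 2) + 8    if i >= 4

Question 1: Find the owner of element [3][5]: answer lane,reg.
14,1

r=3→G=3,rhi=0  c=5→chi=0,T=2,p=1
L=3*4+2=14  i=0*4+0*2+1=1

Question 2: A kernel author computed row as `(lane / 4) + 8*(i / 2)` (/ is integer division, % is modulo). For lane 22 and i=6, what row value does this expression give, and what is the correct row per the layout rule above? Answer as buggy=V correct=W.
buggy=29 correct=13

`(lane / 4) + 8*(i / 2)`[22,6]->29
lane 22: gid=5 (22/4), tid=2 (22%4)
i=6: r=5+8=13, c=2*2+0+8=12
row: 29 vs 13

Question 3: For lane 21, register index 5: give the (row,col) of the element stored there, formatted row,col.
21: g=5,t=1
[5] (5+0,1*2+1+8) = (5,11)

5,11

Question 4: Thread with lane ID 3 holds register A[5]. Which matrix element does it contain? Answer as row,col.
0,15

lane 3→3/4=0, 3 mod 4=3
i=5  r:0+0→0  c:2·3+1+8→15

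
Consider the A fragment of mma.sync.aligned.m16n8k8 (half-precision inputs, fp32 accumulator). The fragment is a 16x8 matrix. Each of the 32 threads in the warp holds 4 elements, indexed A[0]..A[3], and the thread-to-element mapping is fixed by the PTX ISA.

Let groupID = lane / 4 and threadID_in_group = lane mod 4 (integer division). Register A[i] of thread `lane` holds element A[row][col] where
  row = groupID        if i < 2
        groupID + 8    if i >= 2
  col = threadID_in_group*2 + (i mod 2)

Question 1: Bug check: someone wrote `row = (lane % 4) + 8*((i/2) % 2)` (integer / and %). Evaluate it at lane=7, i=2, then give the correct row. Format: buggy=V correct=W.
buggy=11 correct=9

`(lane % 4) + 8*((i/2) % 2)`[7,2]→11
7: G=1,T=3
[2] (1+8,3*2+0) = (9,6)
row: 11 vs 9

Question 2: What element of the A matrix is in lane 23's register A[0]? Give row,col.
lane 23: grp=5 (23/4), tig=3 (23%4)
i=0: r=5+0=5, c=3*2+0=6

5,6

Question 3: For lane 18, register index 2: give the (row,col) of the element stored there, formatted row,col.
12,4

lane 18: G=4 (18/4), T=2 (18%4)
i=2: r=4+8=12, c=2*2+0=4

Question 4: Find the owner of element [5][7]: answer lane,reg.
r: 5->gid=5,r8=0  c: 7->tid=3,i&1=1
L=5*4+3=23  i=0*2+1=1

23,1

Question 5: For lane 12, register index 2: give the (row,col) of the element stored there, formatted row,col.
11,0

12: gr=3,th=0
[2] (3+8,0*2+0) = (11,0)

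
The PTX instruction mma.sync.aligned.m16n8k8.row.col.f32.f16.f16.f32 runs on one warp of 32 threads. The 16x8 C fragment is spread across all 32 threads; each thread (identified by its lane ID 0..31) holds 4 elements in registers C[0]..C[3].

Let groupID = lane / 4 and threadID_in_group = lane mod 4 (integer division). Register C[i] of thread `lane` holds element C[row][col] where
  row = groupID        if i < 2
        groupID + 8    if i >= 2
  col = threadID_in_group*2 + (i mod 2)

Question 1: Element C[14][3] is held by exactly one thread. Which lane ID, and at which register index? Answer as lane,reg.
25,3

r=14→G=6,rhi=1  c=3→T=1,p=1
L=6*4+1=25  i=1*2+1=3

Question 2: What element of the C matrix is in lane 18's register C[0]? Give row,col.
4,4

18: G=4,T=2
[0] (4+0,2*2+0) = (4,4)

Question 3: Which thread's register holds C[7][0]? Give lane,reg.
r=7→G=7,rhi=0  c=0→T=0,p=0
L=7*4+0=28  i=0*2+0=0

28,0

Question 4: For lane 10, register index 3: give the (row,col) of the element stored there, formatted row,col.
10: gid=2,tid=2
[3] (2+8,2*2+1) = (10,5)

10,5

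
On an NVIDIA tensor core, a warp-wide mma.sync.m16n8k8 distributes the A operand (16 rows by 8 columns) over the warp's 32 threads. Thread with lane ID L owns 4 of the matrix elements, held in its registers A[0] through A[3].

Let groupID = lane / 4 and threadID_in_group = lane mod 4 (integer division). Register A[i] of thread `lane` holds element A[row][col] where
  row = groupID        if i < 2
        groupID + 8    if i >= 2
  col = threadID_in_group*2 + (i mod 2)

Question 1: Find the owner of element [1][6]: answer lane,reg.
r:1=>grp=1,rB=0  c:6=>tig=3,lo=0
L=1*4+3=7  i=0*2+0=0

7,0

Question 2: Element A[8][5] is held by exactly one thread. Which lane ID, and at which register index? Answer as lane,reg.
2,3

r=8->g=0,rb=1  c=5->t=2,b0=1
L=0*4+2=2  i=1*2+1=3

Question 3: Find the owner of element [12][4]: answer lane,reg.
r: 12->gid=4,r8=1  c: 4->tid=2,i&1=0
L=4*4+2=18  i=1*2+0=2

18,2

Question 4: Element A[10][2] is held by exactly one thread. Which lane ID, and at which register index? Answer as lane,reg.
r: 10->gid=2,r8=1  c: 2->tid=1,i&1=0
L=2*4+1=9  i=1*2+0=2

9,2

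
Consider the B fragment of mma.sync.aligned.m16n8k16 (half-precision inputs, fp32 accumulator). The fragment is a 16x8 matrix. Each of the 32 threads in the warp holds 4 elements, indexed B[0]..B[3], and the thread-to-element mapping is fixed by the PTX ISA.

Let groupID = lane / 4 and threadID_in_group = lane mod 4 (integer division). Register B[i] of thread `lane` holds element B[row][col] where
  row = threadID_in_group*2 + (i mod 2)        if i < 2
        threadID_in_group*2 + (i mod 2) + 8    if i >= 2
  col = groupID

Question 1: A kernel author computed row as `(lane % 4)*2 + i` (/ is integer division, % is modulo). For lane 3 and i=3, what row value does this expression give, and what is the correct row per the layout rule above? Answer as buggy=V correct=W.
`(lane % 4)*2 + i`[3,3]->9
lane 3: g=0 (3/4), t=3 (3%4)
i=3: r=3*2+1+8=15, c=g=0
row: 9 vs 15

buggy=9 correct=15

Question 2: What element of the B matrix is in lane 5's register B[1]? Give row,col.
lane 5->5/4=1, 5 mod 4=1
i=1  r:2·1+1+0->3  c:1

3,1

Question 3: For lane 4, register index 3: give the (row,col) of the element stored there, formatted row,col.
9,1

4: G=1,T=0
[3] (0*2+1+8,1) = (9,1)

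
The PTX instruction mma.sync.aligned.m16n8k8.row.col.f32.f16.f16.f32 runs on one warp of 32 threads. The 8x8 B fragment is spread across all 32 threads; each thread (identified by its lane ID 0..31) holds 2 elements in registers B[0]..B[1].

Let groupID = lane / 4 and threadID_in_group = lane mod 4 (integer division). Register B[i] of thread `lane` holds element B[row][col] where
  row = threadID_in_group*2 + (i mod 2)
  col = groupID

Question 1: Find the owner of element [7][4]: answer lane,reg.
c=4->g=4  r=7->t=3,b0=1
L=4*4+3=19  i=1=1

19,1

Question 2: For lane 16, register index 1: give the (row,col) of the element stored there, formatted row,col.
16: grp=4,tig=0
[1] (0*2+1,4) = (1,4)

1,4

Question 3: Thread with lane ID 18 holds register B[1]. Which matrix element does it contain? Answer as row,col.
L=18⇒gr=18>>2=4, th=18&3=2
[1]⇒row 2·2+1=5  col gr=4

5,4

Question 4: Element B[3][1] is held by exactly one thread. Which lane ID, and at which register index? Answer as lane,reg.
5,1

c=1->g=1  r=3->t=1,b0=1
L=1*4+1=5  i=1=1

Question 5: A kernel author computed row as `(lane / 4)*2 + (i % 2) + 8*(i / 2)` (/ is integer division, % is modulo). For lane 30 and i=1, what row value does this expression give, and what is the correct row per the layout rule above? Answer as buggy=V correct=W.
`(lane / 4)*2 + (i % 2) + 8*(i / 2)`[30,1]=>15
30: grp=7,tig=2
[1] (2*2+1,7) = (5,7)
row: 15 vs 5

buggy=15 correct=5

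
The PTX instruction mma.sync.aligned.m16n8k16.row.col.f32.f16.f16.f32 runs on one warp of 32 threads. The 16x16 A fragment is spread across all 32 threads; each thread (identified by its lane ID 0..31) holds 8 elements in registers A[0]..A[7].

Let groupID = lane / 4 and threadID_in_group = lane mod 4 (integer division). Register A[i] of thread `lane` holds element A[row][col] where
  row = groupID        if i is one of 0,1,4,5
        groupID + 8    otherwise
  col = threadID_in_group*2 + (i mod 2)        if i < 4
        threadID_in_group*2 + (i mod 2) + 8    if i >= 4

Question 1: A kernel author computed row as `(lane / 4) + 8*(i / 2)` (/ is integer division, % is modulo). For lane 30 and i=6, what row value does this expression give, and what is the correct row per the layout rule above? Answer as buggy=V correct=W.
buggy=31 correct=15

`(lane / 4) + 8*(i / 2)`[30,6]→31
L=30→G=30>>2=7, T=30&3=2
[6]→row 7+8=15  col 2·2+0+8=12
row: 31 vs 15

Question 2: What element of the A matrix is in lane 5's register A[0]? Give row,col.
lane 5: G=1 (5/4), T=1 (5%4)
i=0: r=1+0=1, c=1*2+0+0=2

1,2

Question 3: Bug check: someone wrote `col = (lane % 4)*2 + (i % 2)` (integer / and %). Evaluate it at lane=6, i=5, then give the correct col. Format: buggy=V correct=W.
buggy=5 correct=13

`(lane % 4)*2 + (i % 2)`[6,5]=>5
lane 6: grp=1 (6/4), tig=2 (6%4)
i=5: r=1+0=1, c=2*2+1+8=13
col: 5 vs 13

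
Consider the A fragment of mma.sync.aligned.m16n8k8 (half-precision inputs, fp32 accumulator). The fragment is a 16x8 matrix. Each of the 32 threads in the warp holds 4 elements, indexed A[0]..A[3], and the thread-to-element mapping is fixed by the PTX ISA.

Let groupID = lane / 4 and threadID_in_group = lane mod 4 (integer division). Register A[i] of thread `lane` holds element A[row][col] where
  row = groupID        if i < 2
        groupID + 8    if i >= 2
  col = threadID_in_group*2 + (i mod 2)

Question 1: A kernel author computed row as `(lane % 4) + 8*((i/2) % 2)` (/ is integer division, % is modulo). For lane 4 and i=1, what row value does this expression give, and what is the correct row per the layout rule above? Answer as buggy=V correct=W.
buggy=0 correct=1

`(lane % 4) + 8*((i/2) % 2)`[4,1]->0
4: gid=1,tid=0
[1] (1+0,0*2+1) = (1,1)
row: 0 vs 1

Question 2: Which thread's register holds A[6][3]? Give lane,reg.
r:6=>grp=6,rB=0  c:3=>tig=1,lo=1
L=6*4+1=25  i=0*2+1=1

25,1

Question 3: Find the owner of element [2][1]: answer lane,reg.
r=2->g=2,rb=0  c=1->t=0,b0=1
L=2*4+0=8  i=0*2+1=1

8,1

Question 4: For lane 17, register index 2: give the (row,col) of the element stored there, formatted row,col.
L=17⇒gr=17>>2=4, th=17&3=1
[2]⇒row 4+8=12  col 1·2+0=2

12,2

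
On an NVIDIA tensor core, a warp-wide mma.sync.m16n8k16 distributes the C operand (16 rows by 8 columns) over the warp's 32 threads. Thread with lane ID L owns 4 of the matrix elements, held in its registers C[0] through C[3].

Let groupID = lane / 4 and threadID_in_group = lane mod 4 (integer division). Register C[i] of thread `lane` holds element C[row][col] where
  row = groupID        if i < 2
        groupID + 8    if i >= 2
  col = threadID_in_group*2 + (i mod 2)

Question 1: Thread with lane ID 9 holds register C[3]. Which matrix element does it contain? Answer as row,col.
lane 9->9/4=2, 9 mod 4=1
i=3  r:2+8->10  c:2·1+1->3

10,3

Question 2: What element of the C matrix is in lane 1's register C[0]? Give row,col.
0,2

1: gid=0,tid=1
[0] (0+0,1*2+0) = (0,2)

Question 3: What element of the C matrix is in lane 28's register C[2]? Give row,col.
15,0

L=28->gid=28>>2=7, tid=28&3=0
[2]->row 7+8=15  col 0·2+0=0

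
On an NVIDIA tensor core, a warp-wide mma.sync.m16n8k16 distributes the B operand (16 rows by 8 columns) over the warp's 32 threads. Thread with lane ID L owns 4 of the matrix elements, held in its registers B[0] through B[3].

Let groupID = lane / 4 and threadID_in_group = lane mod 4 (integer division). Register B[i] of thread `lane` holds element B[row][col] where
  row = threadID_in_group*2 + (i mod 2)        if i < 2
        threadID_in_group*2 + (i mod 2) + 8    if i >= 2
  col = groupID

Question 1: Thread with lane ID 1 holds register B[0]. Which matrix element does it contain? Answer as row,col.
2,0

L=1→G=1>>2=0, T=1&3=1
[0]→row 1·2+0+0=2  col G=0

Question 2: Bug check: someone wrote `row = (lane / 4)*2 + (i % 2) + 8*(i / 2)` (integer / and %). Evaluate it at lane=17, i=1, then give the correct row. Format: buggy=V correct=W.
buggy=9 correct=3

`(lane / 4)*2 + (i % 2) + 8*(i / 2)`[17,1]->9
lane 17->17/4=4, 17 mod 4=1
i=1  r:2·1+1+0->3  c:4
row: 9 vs 3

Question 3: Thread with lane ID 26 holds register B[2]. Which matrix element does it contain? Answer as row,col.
lane 26: g=6 (26/4), t=2 (26%4)
i=2: r=2*2+0+8=12, c=g=6

12,6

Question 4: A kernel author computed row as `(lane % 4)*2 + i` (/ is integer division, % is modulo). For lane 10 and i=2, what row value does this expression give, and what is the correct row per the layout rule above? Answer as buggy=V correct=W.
buggy=6 correct=12

`(lane % 4)*2 + i`[10,2]->6
10: gid=2,tid=2
[2] (2*2+0+8,2) = (12,2)
row: 6 vs 12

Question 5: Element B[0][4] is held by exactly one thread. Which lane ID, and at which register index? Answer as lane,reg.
c=4⇒gr=4  r=0⇒Rb=0,th=0,odd=0
L=4*4+0=16  i=0*2+0=0

16,0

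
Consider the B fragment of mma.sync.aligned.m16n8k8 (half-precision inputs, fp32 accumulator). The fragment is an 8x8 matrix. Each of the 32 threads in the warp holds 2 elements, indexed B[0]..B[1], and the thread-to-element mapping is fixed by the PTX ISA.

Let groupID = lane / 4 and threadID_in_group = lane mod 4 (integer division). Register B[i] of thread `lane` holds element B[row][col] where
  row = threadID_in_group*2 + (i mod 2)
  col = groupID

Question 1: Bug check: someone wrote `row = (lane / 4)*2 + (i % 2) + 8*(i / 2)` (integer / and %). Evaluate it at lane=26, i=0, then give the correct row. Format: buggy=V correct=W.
`(lane / 4)*2 + (i % 2) + 8*(i / 2)`[26,0]->12
lane 26->26/4=6, 26 mod 4=2
i=0  r:2·2+0->4  c:6
row: 12 vs 4

buggy=12 correct=4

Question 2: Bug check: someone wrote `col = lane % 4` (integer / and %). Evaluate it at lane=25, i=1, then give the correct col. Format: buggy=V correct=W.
buggy=1 correct=6

`lane % 4`[25,1]->1
lane 25: g=6 (25/4), t=1 (25%4)
i=1: r=1*2+1=3, c=g=6
col: 1 vs 6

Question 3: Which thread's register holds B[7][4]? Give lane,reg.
19,1

c: 4->gid=4  r: 7->tid=3,i&1=1
L=4*4+3=19  i=1=1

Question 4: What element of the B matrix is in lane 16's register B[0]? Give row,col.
0,4

lane 16->16/4=4, 16 mod 4=0
i=0  r:2·0+0->0  c:4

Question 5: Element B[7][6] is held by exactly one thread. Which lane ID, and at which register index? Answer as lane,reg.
c:6=>grp=6  r:7=>tig=3,lo=1
L=6*4+3=27  i=1=1

27,1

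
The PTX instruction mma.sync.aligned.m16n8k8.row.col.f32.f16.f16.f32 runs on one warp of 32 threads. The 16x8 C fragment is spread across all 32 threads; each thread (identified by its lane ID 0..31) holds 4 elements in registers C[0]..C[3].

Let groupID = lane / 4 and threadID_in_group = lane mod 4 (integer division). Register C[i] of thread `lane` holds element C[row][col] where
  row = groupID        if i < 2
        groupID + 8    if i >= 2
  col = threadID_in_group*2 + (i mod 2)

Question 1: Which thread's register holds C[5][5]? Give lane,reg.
r=5→G=5,rhi=0  c=5→T=2,p=1
L=5*4+2=22  i=0*2+1=1

22,1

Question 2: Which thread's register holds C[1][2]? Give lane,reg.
r: 1->gid=1,r8=0  c: 2->tid=1,i&1=0
L=1*4+1=5  i=0*2+0=0

5,0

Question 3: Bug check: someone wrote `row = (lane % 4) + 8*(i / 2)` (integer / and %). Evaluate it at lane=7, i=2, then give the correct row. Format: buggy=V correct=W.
`(lane % 4) + 8*(i / 2)`[7,2]->11
lane 7->7/4=1, 7 mod 4=3
i=2  r:1+8->9  c:2·3+0->6
row: 11 vs 9

buggy=11 correct=9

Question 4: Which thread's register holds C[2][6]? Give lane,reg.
11,0

r=2⇒gr=2,Rb=0  c=6⇒th=3,odd=0
L=2*4+3=11  i=0*2+0=0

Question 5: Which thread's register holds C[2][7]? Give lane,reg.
11,1

r=2->g=2,rb=0  c=7->t=3,b0=1
L=2*4+3=11  i=0*2+1=1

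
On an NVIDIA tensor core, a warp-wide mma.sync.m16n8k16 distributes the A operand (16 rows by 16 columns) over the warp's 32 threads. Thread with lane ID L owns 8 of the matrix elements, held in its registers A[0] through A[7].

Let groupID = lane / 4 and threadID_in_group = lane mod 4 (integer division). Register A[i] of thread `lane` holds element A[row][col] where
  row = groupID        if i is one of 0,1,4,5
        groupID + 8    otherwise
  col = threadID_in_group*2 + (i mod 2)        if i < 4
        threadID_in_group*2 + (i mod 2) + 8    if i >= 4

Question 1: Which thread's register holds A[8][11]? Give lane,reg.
1,7

r=8→G=0,rhi=1  c=11→chi=1,T=1,p=1
L=0*4+1=1  i=1*4+1*2+1=7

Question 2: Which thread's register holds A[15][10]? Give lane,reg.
29,6

r=15->g=7,rb=1  c=10->cb=1,t=1,b0=0
L=7*4+1=29  i=1*4+1*2+0=6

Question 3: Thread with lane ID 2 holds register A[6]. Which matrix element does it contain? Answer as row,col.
8,12

lane 2: grp=0 (2/4), tig=2 (2%4)
i=6: r=0+8=8, c=2*2+0+8=12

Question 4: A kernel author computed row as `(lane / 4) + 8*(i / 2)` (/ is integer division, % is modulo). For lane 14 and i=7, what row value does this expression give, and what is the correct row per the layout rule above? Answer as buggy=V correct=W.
`(lane / 4) + 8*(i / 2)`[14,7]→27
14: G=3,T=2
[7] (3+8,2*2+1+8) = (11,13)
row: 27 vs 11

buggy=27 correct=11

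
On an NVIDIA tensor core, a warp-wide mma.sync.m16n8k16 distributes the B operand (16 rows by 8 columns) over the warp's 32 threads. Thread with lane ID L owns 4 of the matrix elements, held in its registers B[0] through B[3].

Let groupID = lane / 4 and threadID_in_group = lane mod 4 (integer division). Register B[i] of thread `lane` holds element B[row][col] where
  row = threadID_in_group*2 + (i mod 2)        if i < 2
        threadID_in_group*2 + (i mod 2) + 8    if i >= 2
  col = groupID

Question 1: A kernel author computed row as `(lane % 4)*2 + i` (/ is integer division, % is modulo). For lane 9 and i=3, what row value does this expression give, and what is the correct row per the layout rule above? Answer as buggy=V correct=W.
buggy=5 correct=11

`(lane % 4)*2 + i`[9,3]->5
lane 9->9/4=2, 9 mod 4=1
i=3  r:2·1+1+8->11  c:2
row: 5 vs 11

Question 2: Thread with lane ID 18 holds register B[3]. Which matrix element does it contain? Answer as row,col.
13,4

lane 18->18/4=4, 18 mod 4=2
i=3  r:2·2+1+8->13  c:4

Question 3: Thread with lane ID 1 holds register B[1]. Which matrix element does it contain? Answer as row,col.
3,0

1: G=0,T=1
[1] (1*2+1+0,0) = (3,0)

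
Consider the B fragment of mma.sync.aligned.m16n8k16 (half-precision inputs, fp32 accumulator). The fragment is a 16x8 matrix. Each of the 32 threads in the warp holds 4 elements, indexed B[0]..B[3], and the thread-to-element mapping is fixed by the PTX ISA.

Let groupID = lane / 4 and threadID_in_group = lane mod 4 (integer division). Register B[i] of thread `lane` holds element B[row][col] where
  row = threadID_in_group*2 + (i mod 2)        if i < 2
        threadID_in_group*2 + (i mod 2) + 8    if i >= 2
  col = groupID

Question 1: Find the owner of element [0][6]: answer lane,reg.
c=6→G=6  r=0→rhi=0,T=0,p=0
L=6*4+0=24  i=0*2+0=0

24,0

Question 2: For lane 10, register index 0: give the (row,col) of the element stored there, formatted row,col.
lane 10: G=2 (10/4), T=2 (10%4)
i=0: r=2*2+0+0=4, c=G=2

4,2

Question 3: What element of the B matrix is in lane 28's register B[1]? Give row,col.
1,7

lane 28->28/4=7, 28 mod 4=0
i=1  r:2·0+1+0->1  c:7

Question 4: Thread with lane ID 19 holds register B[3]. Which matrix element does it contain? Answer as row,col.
lane 19: grp=4 (19/4), tig=3 (19%4)
i=3: r=3*2+1+8=15, c=grp=4

15,4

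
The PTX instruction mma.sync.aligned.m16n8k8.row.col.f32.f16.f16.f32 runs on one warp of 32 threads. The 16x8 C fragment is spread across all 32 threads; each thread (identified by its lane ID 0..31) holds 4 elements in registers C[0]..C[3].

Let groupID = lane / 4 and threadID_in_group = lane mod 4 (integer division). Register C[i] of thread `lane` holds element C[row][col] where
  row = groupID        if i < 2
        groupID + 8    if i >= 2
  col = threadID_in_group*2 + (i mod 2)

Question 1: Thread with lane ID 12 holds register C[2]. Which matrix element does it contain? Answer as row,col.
lane 12: gr=3 (12/4), th=0 (12%4)
i=2: r=3+8=11, c=0*2+0=0

11,0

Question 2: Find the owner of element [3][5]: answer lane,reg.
r=3->g=3,rb=0  c=5->t=2,b0=1
L=3*4+2=14  i=0*2+1=1

14,1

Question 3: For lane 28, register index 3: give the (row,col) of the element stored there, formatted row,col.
15,1

L=28->gid=28>>2=7, tid=28&3=0
[3]->row 7+8=15  col 0·2+1=1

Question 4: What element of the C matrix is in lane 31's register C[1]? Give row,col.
7,7

lane 31: gid=7 (31/4), tid=3 (31%4)
i=1: r=7+0=7, c=3*2+1=7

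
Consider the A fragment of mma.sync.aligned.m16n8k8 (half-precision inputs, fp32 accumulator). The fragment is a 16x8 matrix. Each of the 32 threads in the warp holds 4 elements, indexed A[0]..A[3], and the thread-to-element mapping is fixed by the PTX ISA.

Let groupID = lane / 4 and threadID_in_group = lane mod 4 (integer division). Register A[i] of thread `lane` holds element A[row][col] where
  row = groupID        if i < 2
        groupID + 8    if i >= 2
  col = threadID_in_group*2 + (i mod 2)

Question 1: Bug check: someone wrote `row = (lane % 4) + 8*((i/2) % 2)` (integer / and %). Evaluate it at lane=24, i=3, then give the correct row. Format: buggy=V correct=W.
`(lane % 4) + 8*((i/2) % 2)`[24,3]->8
lane 24: gid=6 (24/4), tid=0 (24%4)
i=3: r=6+8=14, c=0*2+1=1
row: 8 vs 14

buggy=8 correct=14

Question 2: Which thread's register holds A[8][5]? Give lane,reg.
r=8→G=0,rhi=1  c=5→T=2,p=1
L=0*4+2=2  i=1*2+1=3

2,3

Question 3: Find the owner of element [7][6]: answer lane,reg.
31,0

r=7⇒gr=7,Rb=0  c=6⇒th=3,odd=0
L=7*4+3=31  i=0*2+0=0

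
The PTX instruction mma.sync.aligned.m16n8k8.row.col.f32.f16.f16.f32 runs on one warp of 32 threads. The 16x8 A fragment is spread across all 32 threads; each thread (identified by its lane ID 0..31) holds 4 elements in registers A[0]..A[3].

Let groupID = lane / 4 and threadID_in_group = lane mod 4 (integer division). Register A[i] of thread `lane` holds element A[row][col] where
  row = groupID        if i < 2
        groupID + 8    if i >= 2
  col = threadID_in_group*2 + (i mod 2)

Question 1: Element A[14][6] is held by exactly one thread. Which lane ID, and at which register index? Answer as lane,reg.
r:14=>grp=6,rB=1  c:6=>tig=3,lo=0
L=6*4+3=27  i=1*2+0=2

27,2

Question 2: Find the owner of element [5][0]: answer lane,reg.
r=5->g=5,rb=0  c=0->t=0,b0=0
L=5*4+0=20  i=0*2+0=0

20,0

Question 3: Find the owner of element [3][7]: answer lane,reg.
15,1

r: 3->gid=3,r8=0  c: 7->tid=3,i&1=1
L=3*4+3=15  i=0*2+1=1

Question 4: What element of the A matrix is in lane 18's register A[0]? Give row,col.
4,4

L=18→G=18>>2=4, T=18&3=2
[0]→row 4+0=4  col 2·2+0=4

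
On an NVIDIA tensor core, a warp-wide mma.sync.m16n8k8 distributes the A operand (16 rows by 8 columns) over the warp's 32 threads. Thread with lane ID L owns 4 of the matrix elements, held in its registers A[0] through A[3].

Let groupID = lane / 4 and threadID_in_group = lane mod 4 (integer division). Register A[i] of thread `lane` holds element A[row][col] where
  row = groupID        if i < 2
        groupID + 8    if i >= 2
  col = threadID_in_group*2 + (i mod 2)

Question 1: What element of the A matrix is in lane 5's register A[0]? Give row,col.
L=5⇒gr=5>>2=1, th=5&3=1
[0]⇒row 1+0=1  col 1·2+0=2

1,2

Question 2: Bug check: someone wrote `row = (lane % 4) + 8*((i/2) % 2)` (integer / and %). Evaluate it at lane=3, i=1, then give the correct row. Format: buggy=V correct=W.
`(lane % 4) + 8*((i/2) % 2)`[3,1]->3
lane 3: gid=0 (3/4), tid=3 (3%4)
i=1: r=0+0=0, c=3*2+1=7
row: 3 vs 0

buggy=3 correct=0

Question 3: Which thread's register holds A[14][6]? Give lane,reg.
r=14⇒gr=6,Rb=1  c=6⇒th=3,odd=0
L=6*4+3=27  i=1*2+0=2

27,2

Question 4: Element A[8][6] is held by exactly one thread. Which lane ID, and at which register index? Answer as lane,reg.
r=8⇒gr=0,Rb=1  c=6⇒th=3,odd=0
L=0*4+3=3  i=1*2+0=2

3,2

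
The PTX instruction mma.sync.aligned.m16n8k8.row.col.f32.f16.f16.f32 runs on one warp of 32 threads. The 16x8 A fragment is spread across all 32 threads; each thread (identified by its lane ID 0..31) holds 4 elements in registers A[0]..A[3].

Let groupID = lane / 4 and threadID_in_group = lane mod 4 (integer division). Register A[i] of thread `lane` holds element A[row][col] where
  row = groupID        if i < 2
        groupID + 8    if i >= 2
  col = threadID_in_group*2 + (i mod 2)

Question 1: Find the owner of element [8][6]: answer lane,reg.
3,2

r=8->g=0,rb=1  c=6->t=3,b0=0
L=0*4+3=3  i=1*2+0=2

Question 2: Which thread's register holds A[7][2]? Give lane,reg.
29,0

r: 7->gid=7,r8=0  c: 2->tid=1,i&1=0
L=7*4+1=29  i=0*2+0=0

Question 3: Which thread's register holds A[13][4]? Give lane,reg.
22,2

r: 13->gid=5,r8=1  c: 4->tid=2,i&1=0
L=5*4+2=22  i=1*2+0=2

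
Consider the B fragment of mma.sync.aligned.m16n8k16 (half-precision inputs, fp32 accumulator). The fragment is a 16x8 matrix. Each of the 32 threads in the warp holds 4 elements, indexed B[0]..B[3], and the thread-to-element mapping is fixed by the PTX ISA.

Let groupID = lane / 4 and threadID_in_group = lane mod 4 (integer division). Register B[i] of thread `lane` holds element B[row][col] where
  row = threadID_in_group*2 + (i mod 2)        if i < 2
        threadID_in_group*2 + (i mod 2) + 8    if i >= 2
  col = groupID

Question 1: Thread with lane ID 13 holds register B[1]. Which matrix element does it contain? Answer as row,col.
lane 13: g=3 (13/4), t=1 (13%4)
i=1: r=1*2+1+0=3, c=g=3

3,3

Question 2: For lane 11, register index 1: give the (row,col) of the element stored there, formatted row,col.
L=11→G=11>>2=2, T=11&3=3
[1]→row 3·2+1+0=7  col G=2

7,2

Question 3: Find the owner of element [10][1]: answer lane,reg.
c: 1->gid=1  r: 10->r8=1,tid=1,i&1=0
L=1*4+1=5  i=1*2+0=2

5,2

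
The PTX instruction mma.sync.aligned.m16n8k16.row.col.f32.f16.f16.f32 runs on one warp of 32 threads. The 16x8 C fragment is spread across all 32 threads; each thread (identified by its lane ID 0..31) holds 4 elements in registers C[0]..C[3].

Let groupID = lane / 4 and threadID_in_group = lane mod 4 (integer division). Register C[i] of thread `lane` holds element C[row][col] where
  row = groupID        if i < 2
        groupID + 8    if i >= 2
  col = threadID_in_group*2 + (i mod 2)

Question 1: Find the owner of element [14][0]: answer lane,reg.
24,2

r=14->g=6,rb=1  c=0->t=0,b0=0
L=6*4+0=24  i=1*2+0=2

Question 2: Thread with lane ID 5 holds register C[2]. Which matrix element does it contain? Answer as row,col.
9,2

L=5->gid=5>>2=1, tid=5&3=1
[2]->row 1+8=9  col 1·2+0=2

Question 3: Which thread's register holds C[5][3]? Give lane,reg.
r=5->g=5,rb=0  c=3->t=1,b0=1
L=5*4+1=21  i=0*2+1=1

21,1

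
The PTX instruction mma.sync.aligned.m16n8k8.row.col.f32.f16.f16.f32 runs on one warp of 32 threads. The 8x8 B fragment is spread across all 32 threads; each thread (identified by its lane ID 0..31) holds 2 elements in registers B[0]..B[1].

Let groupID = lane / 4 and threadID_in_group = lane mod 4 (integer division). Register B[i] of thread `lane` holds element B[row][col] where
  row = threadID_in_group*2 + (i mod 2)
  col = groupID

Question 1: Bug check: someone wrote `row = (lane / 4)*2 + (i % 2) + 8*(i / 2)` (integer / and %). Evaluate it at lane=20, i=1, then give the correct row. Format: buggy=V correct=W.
buggy=11 correct=1

`(lane / 4)*2 + (i % 2) + 8*(i / 2)`[20,1]=>11
20: grp=5,tig=0
[1] (0*2+1,5) = (1,5)
row: 11 vs 1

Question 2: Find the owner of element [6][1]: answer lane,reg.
c=1->g=1  r=6->t=3,b0=0
L=1*4+3=7  i=0=0

7,0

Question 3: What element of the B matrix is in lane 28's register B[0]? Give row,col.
L=28=>grp=28>>2=7, tig=28&3=0
[0]=>row 0·2+0=0  col grp=7

0,7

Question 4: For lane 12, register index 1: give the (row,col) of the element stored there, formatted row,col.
1,3

L=12⇒gr=12>>2=3, th=12&3=0
[1]⇒row 0·2+1=1  col gr=3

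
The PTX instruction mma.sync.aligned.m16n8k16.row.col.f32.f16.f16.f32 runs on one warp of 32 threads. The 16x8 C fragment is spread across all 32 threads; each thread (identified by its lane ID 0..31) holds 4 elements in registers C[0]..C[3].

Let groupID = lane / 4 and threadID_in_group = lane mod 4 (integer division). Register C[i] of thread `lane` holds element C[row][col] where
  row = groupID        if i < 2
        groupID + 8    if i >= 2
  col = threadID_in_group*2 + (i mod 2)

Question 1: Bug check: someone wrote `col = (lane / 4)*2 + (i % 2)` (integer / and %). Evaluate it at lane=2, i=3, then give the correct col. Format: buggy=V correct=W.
buggy=1 correct=5

`(lane / 4)*2 + (i % 2)`[2,3]->1
2: gid=0,tid=2
[3] (0+8,2*2+1) = (8,5)
col: 1 vs 5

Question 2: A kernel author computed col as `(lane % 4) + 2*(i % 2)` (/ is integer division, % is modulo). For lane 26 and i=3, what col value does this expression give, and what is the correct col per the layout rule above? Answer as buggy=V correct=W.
`(lane % 4) + 2*(i % 2)`[26,3]->4
L=26->gid=26>>2=6, tid=26&3=2
[3]->row 6+8=14  col 2·2+1=5
col: 4 vs 5

buggy=4 correct=5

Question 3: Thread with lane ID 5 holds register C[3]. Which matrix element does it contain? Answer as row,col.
9,3

L=5⇒gr=5>>2=1, th=5&3=1
[3]⇒row 1+8=9  col 1·2+1=3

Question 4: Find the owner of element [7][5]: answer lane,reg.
30,1

r=7⇒gr=7,Rb=0  c=5⇒th=2,odd=1
L=7*4+2=30  i=0*2+1=1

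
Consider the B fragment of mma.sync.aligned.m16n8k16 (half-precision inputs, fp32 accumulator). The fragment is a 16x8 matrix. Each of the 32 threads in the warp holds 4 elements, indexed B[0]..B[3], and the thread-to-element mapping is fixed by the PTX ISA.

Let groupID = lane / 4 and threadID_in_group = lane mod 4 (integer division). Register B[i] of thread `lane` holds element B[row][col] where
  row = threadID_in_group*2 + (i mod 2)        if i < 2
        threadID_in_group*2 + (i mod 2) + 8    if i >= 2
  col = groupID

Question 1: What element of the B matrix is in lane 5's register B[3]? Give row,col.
5: grp=1,tig=1
[3] (1*2+1+8,1) = (11,1)

11,1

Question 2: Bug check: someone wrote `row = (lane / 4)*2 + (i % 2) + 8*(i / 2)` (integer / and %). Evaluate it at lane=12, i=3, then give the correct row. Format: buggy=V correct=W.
buggy=15 correct=9

`(lane / 4)*2 + (i % 2) + 8*(i / 2)`[12,3]->15
lane 12->12/4=3, 12 mod 4=0
i=3  r:2·0+1+8->9  c:3
row: 15 vs 9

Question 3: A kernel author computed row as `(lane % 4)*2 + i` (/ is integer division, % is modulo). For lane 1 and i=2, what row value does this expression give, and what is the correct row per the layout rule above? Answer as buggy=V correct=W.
`(lane % 4)*2 + i`[1,2]->4
lane 1->1/4=0, 1 mod 4=1
i=2  r:2·1+0+8->10  c:0
row: 4 vs 10

buggy=4 correct=10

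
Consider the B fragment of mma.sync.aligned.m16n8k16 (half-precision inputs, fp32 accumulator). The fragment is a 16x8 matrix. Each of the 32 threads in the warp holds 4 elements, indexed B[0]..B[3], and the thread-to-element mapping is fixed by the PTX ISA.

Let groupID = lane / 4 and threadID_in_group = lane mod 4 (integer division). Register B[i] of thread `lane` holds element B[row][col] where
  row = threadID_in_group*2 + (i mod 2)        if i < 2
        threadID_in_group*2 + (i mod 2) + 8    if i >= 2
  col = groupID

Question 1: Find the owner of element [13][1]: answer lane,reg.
6,3

c=1→G=1  r=13→rhi=1,T=2,p=1
L=1*4+2=6  i=1*2+1=3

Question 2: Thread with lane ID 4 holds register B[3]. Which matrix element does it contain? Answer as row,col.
lane 4=>4/4=1, 4 mod 4=0
i=3  r:2·0+1+8=>9  c:1

9,1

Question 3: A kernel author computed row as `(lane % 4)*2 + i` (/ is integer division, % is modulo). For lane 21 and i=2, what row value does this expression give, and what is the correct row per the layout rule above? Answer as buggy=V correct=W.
`(lane % 4)*2 + i`[21,2]->4
lane 21->21/4=5, 21 mod 4=1
i=2  r:2·1+0+8->10  c:5
row: 4 vs 10

buggy=4 correct=10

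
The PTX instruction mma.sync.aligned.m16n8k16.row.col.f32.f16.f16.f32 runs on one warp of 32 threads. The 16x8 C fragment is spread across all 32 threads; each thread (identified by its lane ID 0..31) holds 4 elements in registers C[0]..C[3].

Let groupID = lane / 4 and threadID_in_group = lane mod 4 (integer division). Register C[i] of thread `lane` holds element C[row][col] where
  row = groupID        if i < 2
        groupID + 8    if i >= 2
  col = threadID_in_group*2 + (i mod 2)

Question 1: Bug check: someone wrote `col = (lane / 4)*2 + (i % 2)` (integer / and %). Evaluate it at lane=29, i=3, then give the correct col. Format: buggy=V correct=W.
`(lane / 4)*2 + (i % 2)`[29,3]=>15
lane 29=>29/4=7, 29 mod 4=1
i=3  r:7+8=>15  c:2·1+1=>3
col: 15 vs 3

buggy=15 correct=3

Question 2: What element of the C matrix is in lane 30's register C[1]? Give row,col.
lane 30: g=7 (30/4), t=2 (30%4)
i=1: r=7+0=7, c=2*2+1=5

7,5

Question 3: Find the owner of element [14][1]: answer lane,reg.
24,3

r: 14->gid=6,r8=1  c: 1->tid=0,i&1=1
L=6*4+0=24  i=1*2+1=3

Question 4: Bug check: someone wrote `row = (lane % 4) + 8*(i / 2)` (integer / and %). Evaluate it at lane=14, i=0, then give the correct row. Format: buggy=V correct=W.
buggy=2 correct=3

`(lane % 4) + 8*(i / 2)`[14,0]=>2
L=14=>grp=14>>2=3, tig=14&3=2
[0]=>row 3+0=3  col 2·2+0=4
row: 2 vs 3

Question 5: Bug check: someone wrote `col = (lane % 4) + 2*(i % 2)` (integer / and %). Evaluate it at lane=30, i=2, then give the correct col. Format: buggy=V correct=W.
`(lane % 4) + 2*(i % 2)`[30,2]=>2
30: grp=7,tig=2
[2] (7+8,2*2+0) = (15,4)
col: 2 vs 4

buggy=2 correct=4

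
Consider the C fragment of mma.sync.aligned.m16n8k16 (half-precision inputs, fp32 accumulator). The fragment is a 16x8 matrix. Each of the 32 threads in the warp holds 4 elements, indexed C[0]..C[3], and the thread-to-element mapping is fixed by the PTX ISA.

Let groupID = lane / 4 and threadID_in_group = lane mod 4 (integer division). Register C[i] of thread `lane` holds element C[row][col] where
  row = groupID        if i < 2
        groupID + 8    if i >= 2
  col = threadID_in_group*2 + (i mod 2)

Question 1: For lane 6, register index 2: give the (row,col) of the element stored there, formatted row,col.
9,4

lane 6=>6/4=1, 6 mod 4=2
i=2  r:1+8=>9  c:2·2+0=>4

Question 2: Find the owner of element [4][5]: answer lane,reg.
18,1

r:4=>grp=4,rB=0  c:5=>tig=2,lo=1
L=4*4+2=18  i=0*2+1=1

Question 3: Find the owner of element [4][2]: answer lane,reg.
r=4->g=4,rb=0  c=2->t=1,b0=0
L=4*4+1=17  i=0*2+0=0

17,0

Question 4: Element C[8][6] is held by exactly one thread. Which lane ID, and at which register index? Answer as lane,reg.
3,2

r=8⇒gr=0,Rb=1  c=6⇒th=3,odd=0
L=0*4+3=3  i=1*2+0=2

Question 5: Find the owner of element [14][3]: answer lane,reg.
25,3

r=14⇒gr=6,Rb=1  c=3⇒th=1,odd=1
L=6*4+1=25  i=1*2+1=3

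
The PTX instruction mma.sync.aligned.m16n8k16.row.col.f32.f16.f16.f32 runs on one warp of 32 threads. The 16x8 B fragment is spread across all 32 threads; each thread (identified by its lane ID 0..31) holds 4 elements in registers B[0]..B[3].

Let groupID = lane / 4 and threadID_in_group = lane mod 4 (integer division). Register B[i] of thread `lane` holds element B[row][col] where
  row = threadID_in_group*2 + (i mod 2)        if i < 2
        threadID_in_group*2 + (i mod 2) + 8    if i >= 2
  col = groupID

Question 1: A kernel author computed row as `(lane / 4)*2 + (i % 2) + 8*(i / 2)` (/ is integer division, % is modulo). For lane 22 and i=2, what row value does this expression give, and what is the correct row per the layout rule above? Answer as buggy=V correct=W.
`(lane / 4)*2 + (i % 2) + 8*(i / 2)`[22,2]=>18
L=22=>grp=22>>2=5, tig=22&3=2
[2]=>row 2·2+0+8=12  col grp=5
row: 18 vs 12

buggy=18 correct=12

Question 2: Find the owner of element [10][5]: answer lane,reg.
c=5→G=5  r=10→rhi=1,T=1,p=0
L=5*4+1=21  i=1*2+0=2

21,2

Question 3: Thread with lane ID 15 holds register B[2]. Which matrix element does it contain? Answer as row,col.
14,3

15: gid=3,tid=3
[2] (3*2+0+8,3) = (14,3)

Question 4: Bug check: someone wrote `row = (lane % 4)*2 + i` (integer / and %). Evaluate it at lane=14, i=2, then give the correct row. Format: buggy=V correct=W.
buggy=6 correct=12

`(lane % 4)*2 + i`[14,2]->6
L=14->gid=14>>2=3, tid=14&3=2
[2]->row 2·2+0+8=12  col gid=3
row: 6 vs 12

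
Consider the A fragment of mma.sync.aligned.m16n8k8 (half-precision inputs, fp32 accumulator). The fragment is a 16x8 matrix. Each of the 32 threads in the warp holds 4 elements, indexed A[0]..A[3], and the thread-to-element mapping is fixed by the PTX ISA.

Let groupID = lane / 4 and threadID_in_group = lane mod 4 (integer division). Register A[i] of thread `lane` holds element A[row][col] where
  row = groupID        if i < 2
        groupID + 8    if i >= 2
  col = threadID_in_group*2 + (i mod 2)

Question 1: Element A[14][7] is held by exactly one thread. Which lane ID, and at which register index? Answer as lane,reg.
27,3

r=14→G=6,rhi=1  c=7→T=3,p=1
L=6*4+3=27  i=1*2+1=3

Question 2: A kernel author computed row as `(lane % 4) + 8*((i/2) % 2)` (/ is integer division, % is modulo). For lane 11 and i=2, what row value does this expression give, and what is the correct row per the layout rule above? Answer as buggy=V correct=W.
buggy=11 correct=10

`(lane % 4) + 8*((i/2) % 2)`[11,2]->11
L=11->gid=11>>2=2, tid=11&3=3
[2]->row 2+8=10  col 3·2+0=6
row: 11 vs 10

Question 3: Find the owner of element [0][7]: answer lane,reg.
r:0=>grp=0,rB=0  c:7=>tig=3,lo=1
L=0*4+3=3  i=0*2+1=1

3,1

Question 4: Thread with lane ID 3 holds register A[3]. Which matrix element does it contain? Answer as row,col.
lane 3: gr=0 (3/4), th=3 (3%4)
i=3: r=0+8=8, c=3*2+1=7

8,7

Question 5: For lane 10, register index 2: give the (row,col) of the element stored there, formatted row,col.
lane 10→10/4=2, 10 mod 4=2
i=2  r:2+8→10  c:2·2+0→4

10,4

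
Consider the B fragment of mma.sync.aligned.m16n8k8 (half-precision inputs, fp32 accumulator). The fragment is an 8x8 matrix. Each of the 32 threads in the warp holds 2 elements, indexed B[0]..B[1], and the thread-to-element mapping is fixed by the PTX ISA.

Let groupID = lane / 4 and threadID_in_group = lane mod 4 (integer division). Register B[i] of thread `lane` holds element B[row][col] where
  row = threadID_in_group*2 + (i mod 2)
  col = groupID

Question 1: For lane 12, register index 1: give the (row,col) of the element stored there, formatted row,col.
12: gr=3,th=0
[1] (0*2+1,3) = (1,3)

1,3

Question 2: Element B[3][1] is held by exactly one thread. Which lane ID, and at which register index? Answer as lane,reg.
5,1

c=1->g=1  r=3->t=1,b0=1
L=1*4+1=5  i=1=1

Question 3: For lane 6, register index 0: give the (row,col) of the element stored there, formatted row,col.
L=6->gid=6>>2=1, tid=6&3=2
[0]->row 2·2+0=4  col gid=1

4,1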